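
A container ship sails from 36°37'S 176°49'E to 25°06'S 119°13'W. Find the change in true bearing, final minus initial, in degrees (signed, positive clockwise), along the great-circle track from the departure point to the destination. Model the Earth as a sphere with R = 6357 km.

-35.7°

Initial bearing θ₁ = atan2(sin Δλ cos φ₂, cos φ₁ sin φ₂ − sin φ₁ cos φ₂ cos Δλ) = 97.24°
Final bearing θ₂ = (initial bearing from the destination back to the start) + 180° = 61.55°
Δθ = θ₂ − θ₁ = -35.7°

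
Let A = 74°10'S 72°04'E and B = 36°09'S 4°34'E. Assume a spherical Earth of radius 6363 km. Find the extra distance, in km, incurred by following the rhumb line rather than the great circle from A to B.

230 km

Great circle: cos σ = sin φ₁ sin φ₂ + cos φ₁ cos φ₂ cos Δλ,  σ = 0.8608 rad → d_gc = 5477.3 km
Rhumb line: Δψ = +1.2953, q = Δφ/Δψ = 0.5122, d_rh = R√(Δφ²+q²Δλ²) = 5706.9 km
Excess = 5706.9 − 5477.3 = 229.6 ≈ 230 km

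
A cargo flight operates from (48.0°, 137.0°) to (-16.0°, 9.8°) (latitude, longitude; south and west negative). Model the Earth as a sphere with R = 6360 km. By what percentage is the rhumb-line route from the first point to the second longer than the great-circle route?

3.8%

Great circle: σ = 2.2065 rad → d_gc = Rσ = 14033.2 km
Rhumb: Δφ = -1.1170, Δλ = -2.2201, Δψ = -1.2404, q = Δφ/Δψ = 0.9005 → d_rh = R√(Δφ²+q²Δλ²) = 14564.9 km
Excess = (14564.9 − 14033.2) / 14033.2 = 531.7 / 14033.2 = 3.79% ≈ 3.8%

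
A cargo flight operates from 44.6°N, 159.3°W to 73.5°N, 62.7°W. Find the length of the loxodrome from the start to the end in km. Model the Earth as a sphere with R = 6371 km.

Rhumb course C = atan2(Δλ, Δψ) with Δψ = ln[tan(π/4+φ₂/2)/tan(π/4+φ₁/2)] = +1.0595, Δλ = +1.6860 → C = 57.85°
d = R·|Δφ| / |cos C| = 6371·0.50440 / 0.53209 = 6039 km

6039 km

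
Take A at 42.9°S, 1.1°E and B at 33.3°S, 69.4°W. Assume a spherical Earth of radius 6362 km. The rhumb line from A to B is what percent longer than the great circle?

2.7%

Great circle: σ = 0.9544 rad → d_gc = Rσ = 6071.8 km
Rhumb: Δφ = +0.1676, Δλ = -1.2305, Δψ = +0.2135, q = Δφ/Δψ = 0.7849 → d_rh = R√(Δφ²+q²Δλ²) = 6235.9 km
Excess = (6235.9 − 6071.8) / 6071.8 = 164.1 / 6071.8 = 2.70% ≈ 2.7%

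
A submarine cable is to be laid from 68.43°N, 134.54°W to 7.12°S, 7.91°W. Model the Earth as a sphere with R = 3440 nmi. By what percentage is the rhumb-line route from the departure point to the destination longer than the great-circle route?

9.9%

Great circle: σ = 1.9102 rad → d_gc = Rσ = 6571.1 nmi
Rhumb: Δφ = -1.3186, Δλ = +2.2101, Δψ = -1.7827, q = Δφ/Δψ = 0.7396 → d_rh = R√(Δφ²+q²Δλ²) = 7224.7 nmi
Excess = (7224.7 − 6571.1) / 6571.1 = 653.6 / 6571.1 = 9.947% ≈ 9.9%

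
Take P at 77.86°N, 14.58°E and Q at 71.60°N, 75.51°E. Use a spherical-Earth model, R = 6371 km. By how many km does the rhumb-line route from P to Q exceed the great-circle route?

82 km

Great circle: cos σ = sin φ₁ sin φ₂ + cos φ₁ cos φ₂ cos Δλ,  σ = 0.2841 rad → d_gc = 1810.1 km
Rhumb line: Δψ = -0.4207, q = Δφ/Δψ = 0.2597, d_rh = R√(Δφ²+q²Δλ²) = 1892.1 km
Excess = 1892.1 − 1810.1 = 82.0 ≈ 82 km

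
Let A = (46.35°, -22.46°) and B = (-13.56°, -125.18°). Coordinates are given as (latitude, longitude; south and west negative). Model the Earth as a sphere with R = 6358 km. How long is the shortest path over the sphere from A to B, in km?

cos σ = sin φ₁ sin φ₂ + cos φ₁ cos φ₂ cos Δλ
      = sin(46.35°)sin(-13.56°) + cos(46.35°)cos(-13.56°)cos(-102.72°) = -0.3174
σ = 108.506° → d = Rσ = 6358·1.89378 = 12041 km

12041 km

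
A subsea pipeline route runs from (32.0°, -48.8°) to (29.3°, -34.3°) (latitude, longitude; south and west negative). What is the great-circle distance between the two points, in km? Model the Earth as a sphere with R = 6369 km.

1418 km

Haversine: a = sin²(Δφ/2)+cos φ₁ cos φ₂ sin²(Δλ/2) = 0.01233;  σ = 2·atan2(√a,√(1−a))
σ = 12.752° → d = Rσ = 6369·0.22257 = 1418 km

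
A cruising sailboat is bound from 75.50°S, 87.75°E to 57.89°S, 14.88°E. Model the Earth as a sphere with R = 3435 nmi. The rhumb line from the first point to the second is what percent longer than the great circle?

Great circle: σ = 0.5370 rad → d_gc = Rσ = 1844.6 nmi
Rhumb: Δφ = +0.3074, Δλ = -1.2718, Δψ = +0.8163, q = Δφ/Δψ = 0.3765 → d_rh = R√(Δφ²+q²Δλ²) = 1954.5 nmi
Excess = (1954.5 − 1844.6) / 1844.6 = 109.9 / 1844.6 = 5.96% ≈ 6.0%

6.0%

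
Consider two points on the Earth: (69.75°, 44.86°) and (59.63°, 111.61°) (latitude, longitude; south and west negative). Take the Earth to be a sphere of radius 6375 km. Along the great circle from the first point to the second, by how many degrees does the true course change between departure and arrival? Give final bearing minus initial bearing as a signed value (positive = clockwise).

+61.7°

Initial bearing θ₁ = atan2(sin Δλ cos φ₂, cos φ₁ sin φ₂ − sin φ₁ cos φ₂ cos Δλ) = 76.52°
Final bearing θ₂ = (initial bearing from the destination back to the start) + 180° = 138.26°
Δθ = θ₂ − θ₁ = +61.7°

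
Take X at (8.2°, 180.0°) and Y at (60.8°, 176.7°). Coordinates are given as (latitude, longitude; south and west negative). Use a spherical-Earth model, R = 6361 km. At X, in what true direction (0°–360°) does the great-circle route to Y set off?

N = sin Δλ·cos φ₂ = -0.0281;  D = cos φ₁ sin φ₂ − sin φ₁ cos φ₂ cos Δλ = +0.7945
initial course = atan2(N, D) = 357.98°

358.0°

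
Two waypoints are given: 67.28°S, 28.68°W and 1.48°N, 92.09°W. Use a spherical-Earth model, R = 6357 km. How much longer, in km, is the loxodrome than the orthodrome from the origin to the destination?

Great circle: cos σ = sin φ₁ sin φ₂ + cos φ₁ cos φ₂ cos Δλ,  σ = 1.4212 rad → d_gc = 9034.8 km
Rhumb line: Δψ = +1.6307, q = Δφ/Δψ = 0.7359, d_rh = R√(Δφ²+q²Δλ²) = 9219.9 km
Excess = 9219.9 − 9034.8 = 185.1 ≈ 185 km

185 km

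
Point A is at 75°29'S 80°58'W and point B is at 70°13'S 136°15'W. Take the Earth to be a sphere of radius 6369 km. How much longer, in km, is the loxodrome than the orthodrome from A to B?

Great circle: cos σ = sin φ₁ sin φ₂ + cos φ₁ cos φ₂ cos Δλ,  σ = 0.2864 rad → d_gc = 1824.3 km
Rhumb line: Δψ = +0.3142, q = Δφ/Δψ = 0.2926, d_rh = R√(Δφ²+q²Δλ²) = 1890.9 km
Excess = 1890.9 − 1824.3 = 66.6 ≈ 67 km

67 km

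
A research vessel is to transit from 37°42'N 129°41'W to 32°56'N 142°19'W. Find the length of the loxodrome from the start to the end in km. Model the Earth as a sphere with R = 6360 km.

Rhumb course C = atan2(Δλ, Δψ) with Δψ = ln[tan(π/4+φ₂/2)/tan(π/4+φ₁/2)] = -0.1020, Δλ = -0.2205 → C = 245.17°
d = R·|Δφ| / |cos C| = 6360·0.08319 / 0.41991 = 1260 km

1260 km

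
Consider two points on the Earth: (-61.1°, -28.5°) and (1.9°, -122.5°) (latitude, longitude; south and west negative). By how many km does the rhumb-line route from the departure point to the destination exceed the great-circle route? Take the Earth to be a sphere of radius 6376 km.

Great circle: cos σ = sin φ₁ sin φ₂ + cos φ₁ cos φ₂ cos Δλ,  σ = 1.6336 rad → d_gc = 10415.6 km
Rhumb line: Δψ = +1.3892, q = Δφ/Δψ = 0.7915, d_rh = R√(Δφ²+q²Δλ²) = 10849.2 km
Excess = 10849.2 − 10415.6 = 433.6 ≈ 434 km

434 km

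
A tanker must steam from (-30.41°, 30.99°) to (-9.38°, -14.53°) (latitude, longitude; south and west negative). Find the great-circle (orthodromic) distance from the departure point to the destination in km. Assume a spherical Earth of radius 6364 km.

5249 km

Haversine: a = sin²(Δφ/2)+cos φ₁ cos φ₂ sin²(Δλ/2) = 0.16066;  σ = 2·atan2(√a,√(1−a))
σ = 47.259° → d = Rσ = 6364·0.82482 = 5249 km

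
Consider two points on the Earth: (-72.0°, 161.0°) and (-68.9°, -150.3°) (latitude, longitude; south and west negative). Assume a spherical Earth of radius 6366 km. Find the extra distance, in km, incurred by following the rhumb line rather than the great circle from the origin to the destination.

Great circle: cos σ = sin φ₁ sin φ₂ + cos φ₁ cos φ₂ cos Δλ,  σ = 0.2812 rad → d_gc = 1790.3 km
Rhumb line: Δψ = +0.1620, q = Δφ/Δψ = 0.3339, d_rh = R√(Δφ²+q²Δλ²) = 1839.5 km
Excess = 1839.5 − 1790.3 = 49.2 ≈ 49 km

49 km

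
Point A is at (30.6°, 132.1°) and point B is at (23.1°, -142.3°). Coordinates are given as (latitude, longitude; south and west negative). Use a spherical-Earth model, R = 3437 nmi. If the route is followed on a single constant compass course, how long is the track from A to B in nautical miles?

Δψ = ln[tan(π/4+φ₂/2)/tan(π/4+φ₁/2)] = -0.1469;  Δφ = -0.1309 rad,  Δλ = +1.4940 rad
q = Δφ/Δψ = 0.8912
d = R·√(Δφ² + q²Δλ²) = 3437·1.33791 = 4598 nmi

4598 nmi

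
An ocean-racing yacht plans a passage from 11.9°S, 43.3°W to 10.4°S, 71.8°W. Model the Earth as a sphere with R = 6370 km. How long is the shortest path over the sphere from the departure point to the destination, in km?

cos σ = sin φ₁ sin φ₂ + cos φ₁ cos φ₂ cos Δλ
      = sin(-11.90°)sin(-10.40°) + cos(-11.90°)cos(-10.40°)cos(-28.50°) = 0.8830
σ = 27.990° → d = Rσ = 6370·0.48852 = 3112 km

3112 km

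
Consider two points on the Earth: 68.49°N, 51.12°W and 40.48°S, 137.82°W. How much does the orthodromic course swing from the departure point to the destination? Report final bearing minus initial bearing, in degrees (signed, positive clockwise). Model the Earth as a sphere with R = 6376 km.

-42.9°

At departure: θ₁ = atan2(sin Δλ cos φ₂, cos φ₁ sin φ₂ − sin φ₁ cos φ₂ cos Δλ) = 249.84°
At arrival: θ₂ = atan2(sin Δλ cos φ₁, −cos φ₂ sin φ₁ + sin φ₂ cos φ₁ cos Δλ) = 206.91°
Δθ = θ₂ − θ₁ = -42.9°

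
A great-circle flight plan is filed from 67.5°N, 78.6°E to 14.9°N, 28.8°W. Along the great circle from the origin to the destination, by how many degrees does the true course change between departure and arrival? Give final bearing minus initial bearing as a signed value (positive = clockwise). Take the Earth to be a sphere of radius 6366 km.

At departure: θ₁ = atan2(sin Δλ cos φ₂, cos φ₁ sin φ₂ − sin φ₁ cos φ₂ cos Δλ) = 291.62°
At arrival: θ₂ = atan2(sin Δλ cos φ₁, −cos φ₂ sin φ₁ + sin φ₂ cos φ₁ cos Δλ) = 201.60°
Δθ = θ₂ − θ₁ = -90.0°

-90.0°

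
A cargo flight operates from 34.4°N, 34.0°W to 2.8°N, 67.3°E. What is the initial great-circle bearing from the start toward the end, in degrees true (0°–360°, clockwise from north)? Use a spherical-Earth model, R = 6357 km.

N = sin Δλ·cos φ₂ = +0.9794;  D = cos φ₁ sin φ₂ − sin φ₁ cos φ₂ cos Δλ = +0.1509
initial course = atan2(N, D) = 81.24°

81.2°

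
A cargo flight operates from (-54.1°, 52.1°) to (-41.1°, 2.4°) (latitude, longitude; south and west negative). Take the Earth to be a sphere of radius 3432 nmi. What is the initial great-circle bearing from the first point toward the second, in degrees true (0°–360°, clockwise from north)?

N = sin Δλ·cos φ₂ = -0.5747;  D = cos φ₁ sin φ₂ − sin φ₁ cos φ₂ cos Δλ = +0.0093
initial course = atan2(N, D) = 270.93°

270.9°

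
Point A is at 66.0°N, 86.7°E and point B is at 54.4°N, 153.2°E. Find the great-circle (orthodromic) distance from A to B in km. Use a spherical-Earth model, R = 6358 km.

cos σ = sin φ₁ sin φ₂ + cos φ₁ cos φ₂ cos Δλ
      = sin(66.00°)sin(54.40°) + cos(66.00°)cos(54.40°)cos(66.50°) = 0.8372
σ = 33.153° → d = Rσ = 6358·0.57862 = 3679 km

3679 km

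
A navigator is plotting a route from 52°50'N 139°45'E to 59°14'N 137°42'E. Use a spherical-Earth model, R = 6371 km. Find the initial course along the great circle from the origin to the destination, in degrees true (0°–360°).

θ = atan2( sin Δλ·cos φ₂ ,  cos φ₁ sin φ₂ − sin φ₁ cos φ₂ cos Δλ )
  = atan2(-0.0183, +0.1117) = 350.70°

350.7°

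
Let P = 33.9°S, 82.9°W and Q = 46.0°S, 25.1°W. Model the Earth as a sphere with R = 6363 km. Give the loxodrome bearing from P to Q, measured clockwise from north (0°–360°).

105.3°

Δψ = ln[tan(π/4+φ₂/2)/tan(π/4+φ₁/2)] = -0.2767
Δλ = +1.0088 rad (taken the short way round)
course = atan2(Δλ, Δψ) = 105.34°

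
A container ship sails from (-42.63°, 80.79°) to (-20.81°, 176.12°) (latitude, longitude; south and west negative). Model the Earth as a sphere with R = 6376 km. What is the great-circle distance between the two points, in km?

cos σ = sin φ₁ sin φ₂ + cos φ₁ cos φ₂ cos Δλ
      = sin(-42.63°)sin(-20.81°) + cos(-42.63°)cos(-20.81°)cos(95.33°) = 0.1767
σ = 79.821° → d = Rσ = 6376·1.39314 = 8883 km

8883 km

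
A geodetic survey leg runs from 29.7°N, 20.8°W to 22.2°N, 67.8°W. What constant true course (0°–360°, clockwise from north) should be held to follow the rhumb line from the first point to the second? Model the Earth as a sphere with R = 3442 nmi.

Δψ = ln[tan(π/4+φ₂/2)/tan(π/4+φ₁/2)] = -0.1457
Δλ = -0.8203 rad (taken the short way round)
course = atan2(Δλ, Δψ) = 259.93°

259.9°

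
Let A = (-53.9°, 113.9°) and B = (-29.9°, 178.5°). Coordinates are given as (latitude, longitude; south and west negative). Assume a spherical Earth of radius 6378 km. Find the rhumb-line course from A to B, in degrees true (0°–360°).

Meridional parts: M(φ₁)=-1.1212, M(φ₂)=-0.5473 → ΔM = +0.5739;  Δλ = +1.1275 rad
tan C = Δλ / ΔM = +1.9645 → C = 63.02°

63.0°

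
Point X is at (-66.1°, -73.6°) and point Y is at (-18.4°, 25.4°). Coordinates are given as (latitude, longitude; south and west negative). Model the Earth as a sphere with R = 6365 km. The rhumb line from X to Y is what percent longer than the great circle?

7.3%

Great circle: σ = 1.3403 rad → d_gc = Rσ = 8531.1 km
Rhumb: Δφ = +0.8325, Δλ = +1.7279, Δψ = +1.2260, q = Δφ/Δψ = 0.6790 → d_rh = R√(Δφ²+q²Δλ²) = 9157.0 km
Excess = (9157.0 − 8531.1) / 8531.1 = 625.9 / 8531.1 = 7.34% ≈ 7.3%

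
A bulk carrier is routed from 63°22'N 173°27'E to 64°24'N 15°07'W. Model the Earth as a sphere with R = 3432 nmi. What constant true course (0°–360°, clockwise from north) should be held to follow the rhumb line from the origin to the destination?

89.2°

Δψ = ln[tan(π/4+φ₂/2)/tan(π/4+φ₁/2)] = +0.0410
Δλ = +2.9921 rad (taken the short way round)
course = atan2(Δλ, Δψ) = 89.22°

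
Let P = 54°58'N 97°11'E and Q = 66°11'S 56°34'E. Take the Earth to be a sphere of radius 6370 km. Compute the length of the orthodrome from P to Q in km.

13894 km

cos σ = sin φ₁ sin φ₂ + cos φ₁ cos φ₂ cos Δλ
      = sin(54.97°)sin(-66.18°) + cos(54.97°)cos(-66.18°)cos(-40.62°) = -0.5731
σ = 124.969° → d = Rσ = 6370·2.18111 = 13894 km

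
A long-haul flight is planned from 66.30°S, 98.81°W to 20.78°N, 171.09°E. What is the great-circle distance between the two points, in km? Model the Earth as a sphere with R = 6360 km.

Haversine: a = sin²(Δφ/2)+cos φ₁ cos φ₂ sin²(Δλ/2) = 0.66276;  σ = 2·atan2(√a,√(1−a))
σ = 108.997° → d = Rσ = 6360·1.90235 = 12099 km

12099 km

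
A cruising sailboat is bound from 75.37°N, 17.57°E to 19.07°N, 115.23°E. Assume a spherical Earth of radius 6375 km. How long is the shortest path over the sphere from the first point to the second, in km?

Haversine: a = sin²(Δφ/2)+cos φ₁ cos φ₂ sin²(Δλ/2) = 0.35784;  σ = 2·atan2(√a,√(1−a))
σ = 73.482° → d = Rσ = 6375·1.28251 = 8176 km

8176 km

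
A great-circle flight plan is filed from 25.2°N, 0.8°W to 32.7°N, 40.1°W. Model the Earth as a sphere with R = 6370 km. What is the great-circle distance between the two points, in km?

3890 km

cos σ = sin φ₁ sin φ₂ + cos φ₁ cos φ₂ cos Δλ
      = sin(25.20°)sin(32.70°) + cos(25.20°)cos(32.70°)cos(-39.30°) = 0.8192
σ = 34.991° → d = Rσ = 6370·0.61071 = 3890 km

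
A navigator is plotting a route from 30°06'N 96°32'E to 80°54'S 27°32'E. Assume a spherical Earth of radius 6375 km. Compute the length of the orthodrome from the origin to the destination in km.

12962 km

Haversine: a = sin²(Δφ/2)+cos φ₁ cos φ₂ sin²(Δλ/2) = 0.72308;  σ = 2·atan2(√a,√(1−a))
σ = 116.498° → d = Rσ = 6375·2.03327 = 12962 km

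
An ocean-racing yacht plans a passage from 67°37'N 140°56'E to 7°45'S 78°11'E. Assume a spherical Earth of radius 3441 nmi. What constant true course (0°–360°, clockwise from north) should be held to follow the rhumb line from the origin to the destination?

Meridional parts: M(φ₁)=+1.6202, M(φ₂)=-0.1357 → ΔM = -1.7559;  Δλ = -1.0952 rad
tan C = Δλ / ΔM = +0.6237 → C = 211.95°

212.0°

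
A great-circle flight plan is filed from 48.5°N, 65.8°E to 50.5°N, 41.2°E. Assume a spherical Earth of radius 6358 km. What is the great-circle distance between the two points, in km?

Haversine: a = sin²(Δφ/2)+cos φ₁ cos φ₂ sin²(Δλ/2) = 0.01943;  σ = 2·atan2(√a,√(1−a))
σ = 16.026° → d = Rσ = 6358·0.27971 = 1778 km

1778 km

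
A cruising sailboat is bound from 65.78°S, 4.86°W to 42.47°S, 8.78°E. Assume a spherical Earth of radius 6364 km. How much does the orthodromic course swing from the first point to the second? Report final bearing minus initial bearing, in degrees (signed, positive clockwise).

At departure: θ₁ = atan2(sin Δλ cos φ₂, cos φ₁ sin φ₂ − sin φ₁ cos φ₂ cos Δλ) = 24.78°
At arrival: θ₂ = atan2(sin Δλ cos φ₁, −cos φ₂ sin φ₁ + sin φ₂ cos φ₁ cos Δλ) = 13.48°
Δθ = θ₂ − θ₁ = -11.3°

-11.3°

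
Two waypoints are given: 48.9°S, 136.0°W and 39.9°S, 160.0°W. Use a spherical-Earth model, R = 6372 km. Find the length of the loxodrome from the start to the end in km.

Δψ = ln[tan(π/4+φ₂/2)/tan(π/4+φ₁/2)] = +0.2205;  Δφ = +0.1571 rad,  Δλ = -0.4189 rad
q = Δφ/Δψ = 0.7123
d = R·√(Δφ² + q²Δλ²) = 6372·0.33720 = 2149 km

2149 km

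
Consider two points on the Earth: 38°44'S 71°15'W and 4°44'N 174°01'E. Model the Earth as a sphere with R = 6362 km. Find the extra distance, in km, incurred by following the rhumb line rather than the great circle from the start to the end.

Great circle: cos σ = sin φ₁ sin φ₂ + cos φ₁ cos φ₂ cos Δλ,  σ = 1.9572 rad → d_gc = 12451.9 km
Rhumb line: Δψ = +0.8170, q = Δφ/Δψ = 0.9285, d_rh = R√(Δφ²+q²Δλ²) = 12776.1 km
Excess = 12776.1 − 12451.9 = 324.2 ≈ 324 km

324 km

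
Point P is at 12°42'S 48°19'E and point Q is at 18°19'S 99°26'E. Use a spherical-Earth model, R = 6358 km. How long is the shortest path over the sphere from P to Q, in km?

5485 km

cos σ = sin φ₁ sin φ₂ + cos φ₁ cos φ₂ cos Δλ
      = sin(-12.70°)sin(-18.32°) + cos(-12.70°)cos(-18.32°)cos(51.12°) = 0.6504
σ = 49.425° → d = Rσ = 6358·0.86263 = 5485 km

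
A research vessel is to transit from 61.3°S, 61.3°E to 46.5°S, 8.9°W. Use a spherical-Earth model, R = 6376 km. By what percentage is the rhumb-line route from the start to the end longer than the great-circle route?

4.4%

Great circle: σ = 0.7254 rad → d_gc = Rσ = 4625.2 km
Rhumb: Δφ = +0.2583, Δλ = -1.2252, Δψ = +0.4444, q = Δφ/Δψ = 0.5813 → d_rh = R√(Δφ²+q²Δλ²) = 4830.6 km
Excess = (4830.6 − 4625.2) / 4625.2 = 205.4 / 4625.2 = 4.44% ≈ 4.4%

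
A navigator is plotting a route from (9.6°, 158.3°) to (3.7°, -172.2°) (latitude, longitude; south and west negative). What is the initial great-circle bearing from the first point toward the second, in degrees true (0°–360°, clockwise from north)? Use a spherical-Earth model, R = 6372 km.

99.4°

θ = atan2( sin Δλ·cos φ₂ ,  cos φ₁ sin φ₂ − sin φ₁ cos φ₂ cos Δλ )
  = atan2(+0.4914, -0.0812) = 99.38°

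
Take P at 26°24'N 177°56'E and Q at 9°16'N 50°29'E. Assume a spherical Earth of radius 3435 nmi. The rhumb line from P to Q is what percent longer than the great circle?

3.6%

Great circle: σ = 2.0555 rad → d_gc = Rσ = 7060.6 nmi
Rhumb: Δφ = -0.2990, Δλ = -2.2244, Δψ = -0.3155, q = Δφ/Δψ = 0.9477 → d_rh = R√(Δφ²+q²Δλ²) = 7313.4 nmi
Excess = (7313.4 − 7060.6) / 7060.6 = 252.8 / 7060.6 = 3.58% ≈ 3.6%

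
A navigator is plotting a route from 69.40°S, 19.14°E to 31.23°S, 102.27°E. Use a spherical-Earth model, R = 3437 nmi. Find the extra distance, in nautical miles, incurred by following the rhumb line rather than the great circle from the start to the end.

Great circle: cos σ = sin φ₁ sin φ₂ + cos φ₁ cos φ₂ cos Δλ,  σ = 1.0224 rad → d_gc = 3514.0 nmi
Rhumb line: Δψ = +1.1310, q = Δφ/Δψ = 0.5890, d_rh = R√(Δφ²+q²Δλ²) = 3724.4 nmi
Excess = 3724.4 − 3514.0 = 210.4 ≈ 210 nmi

210 nmi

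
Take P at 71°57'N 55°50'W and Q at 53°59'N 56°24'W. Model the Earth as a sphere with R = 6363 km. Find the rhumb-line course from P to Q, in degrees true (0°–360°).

Meridional parts: M(φ₁)=+1.8399, M(φ₂)=+1.1237 → ΔM = -0.7162;  Δλ = -0.0099 rad
tan C = Δλ / ΔM = +0.0138 → C = 180.79°

180.8°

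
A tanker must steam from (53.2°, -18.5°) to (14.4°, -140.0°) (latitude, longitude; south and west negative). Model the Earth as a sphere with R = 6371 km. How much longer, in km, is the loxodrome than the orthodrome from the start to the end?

Great circle: cos σ = sin φ₁ sin φ₂ + cos φ₁ cos φ₂ cos Δλ,  σ = 1.6750 rad → d_gc = 10671.5 km
Rhumb line: Δψ = -0.8466, q = Δφ/Δψ = 0.7999, d_rh = R√(Δφ²+q²Δλ²) = 11635.7 km
Excess = 11635.7 − 10671.5 = 964.2 ≈ 964 km

964 km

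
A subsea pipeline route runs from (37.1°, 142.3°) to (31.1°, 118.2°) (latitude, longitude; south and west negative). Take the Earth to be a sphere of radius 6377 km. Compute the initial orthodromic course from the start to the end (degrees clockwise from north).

θ = atan2( sin Δλ·cos φ₂ ,  cos φ₁ sin φ₂ − sin φ₁ cos φ₂ cos Δλ )
  = atan2(-0.3496, -0.0595) = 260.34°

260.3°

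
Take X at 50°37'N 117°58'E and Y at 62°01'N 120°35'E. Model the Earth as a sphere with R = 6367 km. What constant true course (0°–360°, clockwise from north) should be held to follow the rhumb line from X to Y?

7.2°

Δψ = ln[tan(π/4+φ₂/2)/tan(π/4+φ₁/2)] = +0.3621
Δλ = +0.0457 rad (taken the short way round)
course = atan2(Δλ, Δψ) = 7.19°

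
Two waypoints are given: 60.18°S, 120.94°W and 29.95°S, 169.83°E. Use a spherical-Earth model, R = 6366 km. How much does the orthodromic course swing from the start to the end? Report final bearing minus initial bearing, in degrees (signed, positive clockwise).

At departure: θ₁ = atan2(sin Δλ cos φ₂, cos φ₁ sin φ₂ − sin φ₁ cos φ₂ cos Δλ) = 271.30°
At arrival: θ₂ = atan2(sin Δλ cos φ₁, −cos φ₂ sin φ₁ + sin φ₂ cos φ₁ cos Δλ) = 324.99°
Δθ = θ₂ − θ₁ = +53.7°

+53.7°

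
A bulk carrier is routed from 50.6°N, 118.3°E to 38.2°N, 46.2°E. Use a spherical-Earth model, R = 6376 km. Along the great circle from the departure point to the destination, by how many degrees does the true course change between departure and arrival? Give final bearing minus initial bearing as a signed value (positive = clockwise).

-54.2°

Initial bearing θ₁ = atan2(sin Δλ cos φ₂, cos φ₁ sin φ₂ − sin φ₁ cos φ₂ cos Δλ) = 285.39°
Final bearing θ₂ = (initial bearing from the destination back to the start) + 180° = 231.14°
Δθ = θ₂ − θ₁ = -54.2°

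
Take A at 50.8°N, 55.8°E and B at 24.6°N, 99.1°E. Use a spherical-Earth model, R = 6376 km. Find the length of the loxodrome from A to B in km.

Rhumb course C = atan2(Δλ, Δψ) with Δψ = ln[tan(π/4+φ₂/2)/tan(π/4+φ₁/2)] = -0.5894, Δλ = +0.7557 → C = 127.95°
d = R·|Δφ| / |cos C| = 6376·0.45728 / 0.61499 = 4741 km

4741 km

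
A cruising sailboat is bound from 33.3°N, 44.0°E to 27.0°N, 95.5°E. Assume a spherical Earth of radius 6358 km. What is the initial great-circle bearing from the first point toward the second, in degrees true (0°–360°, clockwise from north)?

83.9°

θ = atan2( sin Δλ·cos φ₂ ,  cos φ₁ sin φ₂ − sin φ₁ cos φ₂ cos Δλ )
  = atan2(+0.6973, +0.0749) = 83.87°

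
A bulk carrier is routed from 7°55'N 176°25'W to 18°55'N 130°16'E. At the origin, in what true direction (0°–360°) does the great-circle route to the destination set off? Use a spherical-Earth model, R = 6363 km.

287.8°

θ = atan2( sin Δλ·cos φ₂ ,  cos φ₁ sin φ₂ − sin φ₁ cos φ₂ cos Δλ )
  = atan2(-0.7586, +0.2433) = 287.78°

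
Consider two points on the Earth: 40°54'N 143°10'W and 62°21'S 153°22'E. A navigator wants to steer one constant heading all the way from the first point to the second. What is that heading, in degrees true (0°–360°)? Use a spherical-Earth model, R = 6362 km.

206.9°

Δψ = ln[tan(π/4+φ₂/2)/tan(π/4+φ₁/2)] = -2.1856
Δλ = -1.1077 rad (taken the short way round)
course = atan2(Δλ, Δψ) = 206.88°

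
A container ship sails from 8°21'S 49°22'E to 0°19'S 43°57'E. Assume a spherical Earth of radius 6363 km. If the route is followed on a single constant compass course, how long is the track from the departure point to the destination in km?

Δψ = ln[tan(π/4+φ₂/2)/tan(π/4+φ₁/2)] = +0.1407;  Δφ = +0.1402 rad,  Δλ = -0.0945 rad
q = Δφ/Δψ = 0.9963
d = R·√(Δφ² + q²Δλ²) = 6363·0.16891 = 1075 km

1075 km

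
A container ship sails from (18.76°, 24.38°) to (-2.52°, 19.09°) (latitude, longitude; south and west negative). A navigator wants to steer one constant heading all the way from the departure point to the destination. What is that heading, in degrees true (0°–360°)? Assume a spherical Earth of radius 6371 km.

Meridional parts: M(φ₁)=+0.3334, M(φ₂)=-0.0440 → ΔM = -0.3774;  Δλ = -0.0923 rad
tan C = Δλ / ΔM = +0.2446 → C = 193.75°

193.7°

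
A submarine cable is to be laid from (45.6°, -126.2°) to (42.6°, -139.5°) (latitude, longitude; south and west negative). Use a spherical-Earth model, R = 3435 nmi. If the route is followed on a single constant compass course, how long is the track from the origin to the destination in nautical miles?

600 nmi

Δψ = ln[tan(π/4+φ₂/2)/tan(π/4+φ₁/2)] = -0.0729;  Δφ = -0.0524 rad,  Δλ = -0.2321 rad
q = Δφ/Δψ = 0.7179
d = R·√(Δφ² + q²Δλ²) = 3435·0.17468 = 600 nmi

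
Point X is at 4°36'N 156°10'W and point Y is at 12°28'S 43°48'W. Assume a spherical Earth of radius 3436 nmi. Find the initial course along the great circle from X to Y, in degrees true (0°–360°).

101.6°

N = sin Δλ·cos φ₂ = +0.9030;  D = cos φ₁ sin φ₂ − sin φ₁ cos φ₂ cos Δλ = -0.1854
initial course = atan2(N, D) = 101.60°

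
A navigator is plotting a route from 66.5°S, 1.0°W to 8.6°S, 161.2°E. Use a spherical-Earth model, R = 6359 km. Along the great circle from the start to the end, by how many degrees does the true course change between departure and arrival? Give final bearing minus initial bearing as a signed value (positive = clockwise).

Initial bearing θ₁ = atan2(sin Δλ cos φ₂, cos φ₁ sin φ₂ − sin φ₁ cos φ₂ cos Δλ) = 161.87°
Final bearing θ₂ = (initial bearing from the destination back to the start) + 180° = 7.21°
Δθ = θ₂ − θ₁ = -154.7°

-154.7°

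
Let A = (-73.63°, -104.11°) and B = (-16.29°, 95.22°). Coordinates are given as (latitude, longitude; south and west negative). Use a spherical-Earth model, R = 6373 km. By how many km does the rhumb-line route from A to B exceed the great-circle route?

2649 km

Great circle: cos σ = sin φ₁ sin φ₂ + cos φ₁ cos φ₂ cos Δλ,  σ = 1.5569 rad → d_gc = 9922.4 km
Rhumb line: Δψ = +1.6509, q = Δφ/Δψ = 0.6062, d_rh = R√(Δφ²+q²Δλ²) = 12571.7 km
Excess = 12571.7 − 9922.4 = 2649.3 ≈ 2649 km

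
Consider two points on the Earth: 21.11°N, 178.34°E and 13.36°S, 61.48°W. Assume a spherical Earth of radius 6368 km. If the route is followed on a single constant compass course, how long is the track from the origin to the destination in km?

Rhumb course C = atan2(Δλ, Δψ) with Δψ = ln[tan(π/4+φ₂/2)/tan(π/4+φ₁/2)] = -0.6124, Δλ = +2.0975 → C = 106.28°
d = R·|Δφ| / |cos C| = 6368·0.60161 / 0.28026 = 13670 km

13670 km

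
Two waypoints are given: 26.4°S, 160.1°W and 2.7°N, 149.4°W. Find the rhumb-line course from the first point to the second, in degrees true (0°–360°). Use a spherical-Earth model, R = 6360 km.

Δψ = ln[tan(π/4+φ₂/2)/tan(π/4+φ₁/2)] = +0.5251
Δλ = +0.1868 rad (taken the short way round)
course = atan2(Δλ, Δψ) = 19.58°

19.6°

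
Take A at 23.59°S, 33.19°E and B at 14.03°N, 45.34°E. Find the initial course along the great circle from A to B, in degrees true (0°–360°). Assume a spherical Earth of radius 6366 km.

N = sin Δλ·cos φ₂ = +0.2042;  D = cos φ₁ sin φ₂ − sin φ₁ cos φ₂ cos Δλ = +0.6017
initial course = atan2(N, D) = 18.74°

18.7°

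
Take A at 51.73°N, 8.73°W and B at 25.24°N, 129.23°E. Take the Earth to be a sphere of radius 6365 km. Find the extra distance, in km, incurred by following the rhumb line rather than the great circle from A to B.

1597 km

Great circle: cos σ = sin φ₁ sin φ₂ + cos φ₁ cos φ₂ cos Δλ,  σ = 1.6522 rad → d_gc = 10516.2 km
Rhumb line: Δψ = -0.6030, q = Δφ/Δψ = 0.7667, d_rh = R√(Δφ²+q²Δλ²) = 12113.2 km
Excess = 12113.2 − 10516.2 = 1597.0 ≈ 1597 km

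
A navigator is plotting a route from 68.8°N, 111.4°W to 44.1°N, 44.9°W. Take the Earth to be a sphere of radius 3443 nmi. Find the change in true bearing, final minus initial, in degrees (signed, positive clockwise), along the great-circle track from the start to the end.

+58.4°

Initial bearing θ₁ = atan2(sin Δλ cos φ₂, cos φ₁ sin φ₂ − sin φ₁ cos φ₂ cos Δλ) = 91.33°
Final bearing θ₂ = (initial bearing from the destination back to the start) + 180° = 149.77°
Δθ = θ₂ − θ₁ = +58.4°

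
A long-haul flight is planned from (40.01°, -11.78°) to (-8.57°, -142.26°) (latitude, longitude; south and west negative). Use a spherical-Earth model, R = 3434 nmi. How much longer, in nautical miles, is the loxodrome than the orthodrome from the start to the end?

272 nmi

Great circle: cos σ = sin φ₁ sin φ₂ + cos φ₁ cos φ₂ cos Δλ,  σ = 2.1987 rad → d_gc = 7550.5 nmi
Rhumb line: Δψ = -0.9133, q = Δφ/Δψ = 0.9284, d_rh = R√(Δφ²+q²Δλ²) = 7822.4 nmi
Excess = 7822.4 − 7550.5 = 271.9 ≈ 272 nmi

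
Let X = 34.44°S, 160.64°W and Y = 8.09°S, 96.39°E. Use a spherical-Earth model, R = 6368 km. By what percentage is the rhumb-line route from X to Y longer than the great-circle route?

2.6%

Great circle: σ = 1.6747 rad → d_gc = Rσ = 10664.2 km
Rhumb: Δφ = +0.4599, Δλ = -1.7972, Δψ = +0.4993, q = Δφ/Δψ = 0.9211 → d_rh = R√(Δφ²+q²Δλ²) = 10940.9 km
Excess = (10940.9 − 10664.2) / 10664.2 = 276.7 / 10664.2 = 2.59% ≈ 2.6%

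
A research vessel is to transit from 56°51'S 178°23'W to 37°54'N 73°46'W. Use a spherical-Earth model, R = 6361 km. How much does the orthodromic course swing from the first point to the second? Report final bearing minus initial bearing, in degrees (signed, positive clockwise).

-34.9°

At departure: θ₁ = atan2(sin Δλ cos φ₂, cos φ₁ sin φ₂ − sin φ₁ cos φ₂ cos Δλ) = 77.51°
At arrival: θ₂ = atan2(sin Δλ cos φ₁, −cos φ₂ sin φ₁ + sin φ₂ cos φ₁ cos Δλ) = 42.58°
Δθ = θ₂ − θ₁ = -34.9°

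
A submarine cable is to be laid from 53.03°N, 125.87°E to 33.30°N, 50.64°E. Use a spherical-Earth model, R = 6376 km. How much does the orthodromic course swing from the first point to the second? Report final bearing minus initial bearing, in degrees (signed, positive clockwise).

Initial bearing θ₁ = atan2(sin Δλ cos φ₂, cos φ₁ sin φ₂ − sin φ₁ cos φ₂ cos Δλ) = 281.19°
Final bearing θ₂ = (initial bearing from the destination back to the start) + 180° = 224.90°
Δθ = θ₂ − θ₁ = -56.3°

-56.3°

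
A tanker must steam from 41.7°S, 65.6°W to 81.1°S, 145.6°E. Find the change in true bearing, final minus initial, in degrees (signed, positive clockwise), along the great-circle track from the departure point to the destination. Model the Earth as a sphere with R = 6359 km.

+146.7°

Initial bearing θ₁ = atan2(sin Δλ cos φ₂, cos φ₁ sin φ₂ − sin φ₁ cos φ₂ cos Δλ) = 185.54°
Final bearing θ₂ = (initial bearing from the destination back to the start) + 180° = 332.21°
Δθ = θ₂ − θ₁ = +146.7°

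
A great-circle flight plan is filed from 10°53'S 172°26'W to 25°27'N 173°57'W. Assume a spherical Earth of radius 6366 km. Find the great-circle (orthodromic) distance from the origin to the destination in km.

4040 km

cos σ = sin φ₁ sin φ₂ + cos φ₁ cos φ₂ cos Δλ
      = sin(-10.88°)sin(25.45°) + cos(-10.88°)cos(25.45°)cos(-1.52°) = 0.8053
σ = 36.363° → d = Rσ = 6366·0.63466 = 4040 km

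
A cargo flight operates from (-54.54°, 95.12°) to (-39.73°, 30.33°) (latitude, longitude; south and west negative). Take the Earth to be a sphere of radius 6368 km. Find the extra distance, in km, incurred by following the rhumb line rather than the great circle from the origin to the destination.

Great circle: cos σ = sin φ₁ sin φ₂ + cos φ₁ cos φ₂ cos Δλ,  σ = 0.7804 rad → d_gc = 4969.4 km
Rhumb line: Δψ = +0.3835, q = Δφ/Δψ = 0.6739, d_rh = R√(Δφ²+q²Δλ²) = 5124.5 km
Excess = 5124.5 − 4969.4 = 155.1 ≈ 155 km

155 km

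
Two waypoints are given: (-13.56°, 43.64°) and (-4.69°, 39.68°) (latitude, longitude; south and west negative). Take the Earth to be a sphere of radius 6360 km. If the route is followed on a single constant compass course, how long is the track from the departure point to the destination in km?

1076 km

Δψ = ln[tan(π/4+φ₂/2)/tan(π/4+φ₁/2)] = +0.1570;  Δφ = +0.1548 rad,  Δλ = -0.0691 rad
q = Δφ/Δψ = 0.9863
d = R·√(Δφ² + q²Δλ²) = 6360·0.16915 = 1076 km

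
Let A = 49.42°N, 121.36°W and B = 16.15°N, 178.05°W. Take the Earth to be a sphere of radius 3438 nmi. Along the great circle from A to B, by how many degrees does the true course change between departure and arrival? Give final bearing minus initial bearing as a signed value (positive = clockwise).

At departure: θ₁ = atan2(sin Δλ cos φ₂, cos φ₁ sin φ₂ − sin φ₁ cos φ₂ cos Δλ) = 254.69°
At arrival: θ₂ = atan2(sin Δλ cos φ₁, −cos φ₂ sin φ₁ + sin φ₂ cos φ₁ cos Δλ) = 220.78°
Δθ = θ₂ − θ₁ = -33.9°

-33.9°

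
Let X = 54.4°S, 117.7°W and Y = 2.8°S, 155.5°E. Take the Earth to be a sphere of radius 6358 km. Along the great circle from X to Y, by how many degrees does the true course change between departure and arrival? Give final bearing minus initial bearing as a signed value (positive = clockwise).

Initial bearing θ₁ = atan2(sin Δλ cos φ₂, cos φ₁ sin φ₂ − sin φ₁ cos φ₂ cos Δλ) = 270.97°
Final bearing θ₂ = (initial bearing from the destination back to the start) + 180° = 324.36°
Δθ = θ₂ − θ₁ = +53.4°

+53.4°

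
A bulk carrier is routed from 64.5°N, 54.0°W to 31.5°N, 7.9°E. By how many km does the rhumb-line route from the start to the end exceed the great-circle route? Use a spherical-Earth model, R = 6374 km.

Great circle: cos σ = sin φ₁ sin φ₂ + cos φ₁ cos φ₂ cos Δλ,  σ = 0.8704 rad → d_gc = 5548.1 km
Rhumb line: Δψ = -0.9062, q = Δφ/Δψ = 0.6356, d_rh = R√(Δφ²+q²Δλ²) = 5712.4 km
Excess = 5712.4 − 5548.1 = 164.3 ≈ 164 km

164 km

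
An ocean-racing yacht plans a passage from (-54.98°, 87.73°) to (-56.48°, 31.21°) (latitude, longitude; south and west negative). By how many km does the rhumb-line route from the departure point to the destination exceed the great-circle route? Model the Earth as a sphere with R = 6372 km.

Great circle: cos σ = sin φ₁ sin φ₂ + cos φ₁ cos φ₂ cos Δλ,  σ = 0.5403 rad → d_gc = 3442.6 km
Rhumb line: Δψ = -0.0465, q = Δφ/Δψ = 0.5630, d_rh = R√(Δφ²+q²Δλ²) = 3542.8 km
Excess = 3542.8 − 3442.6 = 100.2 ≈ 100 km

100 km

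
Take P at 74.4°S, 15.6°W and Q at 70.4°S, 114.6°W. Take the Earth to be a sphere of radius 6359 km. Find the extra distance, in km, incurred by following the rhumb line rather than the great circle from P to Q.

373 km

Great circle: cos σ = sin φ₁ sin φ₂ + cos φ₁ cos φ₂ cos Δλ,  σ = 0.4663 rad → d_gc = 2965.1 km
Rhumb line: Δψ = +0.2319, q = Δφ/Δψ = 0.3011, d_rh = R√(Δφ²+q²Δλ²) = 3337.8 km
Excess = 3337.8 − 2965.1 = 372.7 ≈ 373 km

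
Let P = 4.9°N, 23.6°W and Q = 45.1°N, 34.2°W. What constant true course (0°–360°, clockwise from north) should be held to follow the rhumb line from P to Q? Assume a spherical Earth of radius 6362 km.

Meridional parts: M(φ₁)=+0.0856, M(φ₂)=+0.8838 → ΔM = +0.7982;  Δλ = -0.1850 rad
tan C = Δλ / ΔM = -0.2318 → C = 346.95°

347.0°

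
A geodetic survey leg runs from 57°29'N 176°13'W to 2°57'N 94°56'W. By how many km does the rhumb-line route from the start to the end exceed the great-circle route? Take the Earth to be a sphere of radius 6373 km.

Great circle: cos σ = sin φ₁ sin φ₂ + cos φ₁ cos φ₂ cos Δλ,  σ = 1.4457 rad → d_gc = 9213.6 km
Rhumb line: Δψ = -1.1808, q = Δφ/Δψ = 0.8061, d_rh = R√(Δφ²+q²Δλ²) = 9481.9 km
Excess = 9481.9 − 9213.6 = 268.3 ≈ 268 km

268 km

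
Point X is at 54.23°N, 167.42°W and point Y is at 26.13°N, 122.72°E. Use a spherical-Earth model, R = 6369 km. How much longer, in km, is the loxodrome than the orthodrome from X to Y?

189 km

Great circle: cos σ = sin φ₁ sin φ₂ + cos φ₁ cos φ₂ cos Δλ,  σ = 1.0027 rad → d_gc = 6386.2 km
Rhumb line: Δψ = -0.6583, q = Δφ/Δψ = 0.7450, d_rh = R√(Δφ²+q²Δλ²) = 6574.9 km
Excess = 6574.9 − 6386.2 = 188.7 ≈ 189 km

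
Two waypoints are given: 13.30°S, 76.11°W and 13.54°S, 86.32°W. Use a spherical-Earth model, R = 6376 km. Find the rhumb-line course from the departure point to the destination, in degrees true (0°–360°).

268.6°

Δψ = ln[tan(π/4+φ₂/2)/tan(π/4+φ₁/2)] = -0.0043
Δλ = -0.1782 rad (taken the short way round)
course = atan2(Δλ, Δψ) = 268.62°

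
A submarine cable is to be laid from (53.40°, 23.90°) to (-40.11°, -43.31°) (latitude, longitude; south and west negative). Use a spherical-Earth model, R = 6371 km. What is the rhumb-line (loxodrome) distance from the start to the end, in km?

12271 km

Δψ = ln[tan(π/4+φ₂/2)/tan(π/4+φ₁/2)] = -1.8719;  Δφ = -1.6321 rad,  Δλ = -1.1730 rad
q = Δφ/Δψ = 0.8719
d = R·√(Δφ² + q²Δλ²) = 6371·1.92603 = 12271 km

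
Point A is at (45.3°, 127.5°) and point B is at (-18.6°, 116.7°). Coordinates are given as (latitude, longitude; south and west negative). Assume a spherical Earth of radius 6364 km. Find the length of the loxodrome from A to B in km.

7182 km

Rhumb course C = atan2(Δλ, Δψ) with Δψ = ln[tan(π/4+φ₂/2)/tan(π/4+φ₁/2)] = -1.2193, Δλ = -0.1885 → C = 188.79°
d = R·|Δφ| / |cos C| = 6364·1.11527 / 0.98826 = 7182 km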